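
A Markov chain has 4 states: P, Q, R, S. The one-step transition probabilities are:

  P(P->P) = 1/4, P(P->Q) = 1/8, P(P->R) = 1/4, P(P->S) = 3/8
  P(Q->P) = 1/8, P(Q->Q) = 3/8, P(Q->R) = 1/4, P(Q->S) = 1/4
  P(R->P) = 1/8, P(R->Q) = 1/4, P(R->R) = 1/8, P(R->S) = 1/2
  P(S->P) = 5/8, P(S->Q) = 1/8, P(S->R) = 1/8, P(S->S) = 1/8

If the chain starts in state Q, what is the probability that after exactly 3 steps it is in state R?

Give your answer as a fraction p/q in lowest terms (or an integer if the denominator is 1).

Answer: 97/512

Derivation:
Computing P^3 by repeated multiplication:
P^1 =
  P: [1/4, 1/8, 1/4, 3/8]
  Q: [1/8, 3/8, 1/4, 1/4]
  R: [1/8, 1/4, 1/8, 1/2]
  S: [5/8, 1/8, 1/8, 1/8]
P^2 =
  P: [11/32, 3/16, 11/64, 19/64]
  Q: [17/64, 1/4, 3/16, 19/64]
  R: [25/64, 13/64, 11/64, 15/64]
  S: [17/64, 11/64, 7/32, 11/32]
P^3 =
  P: [81/256, 99/512, 49/256, 153/512]
  Q: [157/512, 27/128, 97/512, 75/256]
  R: [149/512, 101/512, 51/256, 5/16]
  S: [169/512, 25/128, 23/128, 151/512]

(P^3)[Q -> R] = 97/512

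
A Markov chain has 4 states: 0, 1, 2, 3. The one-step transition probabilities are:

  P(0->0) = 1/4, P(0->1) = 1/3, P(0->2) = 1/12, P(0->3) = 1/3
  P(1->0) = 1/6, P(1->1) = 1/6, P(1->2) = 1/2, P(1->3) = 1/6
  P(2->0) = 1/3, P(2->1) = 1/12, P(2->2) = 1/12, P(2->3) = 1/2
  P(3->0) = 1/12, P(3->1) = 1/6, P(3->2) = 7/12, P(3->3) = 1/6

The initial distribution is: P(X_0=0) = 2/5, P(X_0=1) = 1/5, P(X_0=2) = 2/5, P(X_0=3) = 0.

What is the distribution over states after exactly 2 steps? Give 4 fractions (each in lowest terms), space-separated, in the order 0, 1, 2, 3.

Propagating the distribution step by step (d_{t+1} = d_t * P):
d_0 = (0=2/5, 1=1/5, 2=2/5, 3=0)
  d_1[0] = 2/5*1/4 + 1/5*1/6 + 2/5*1/3 + 0*1/12 = 4/15
  d_1[1] = 2/5*1/3 + 1/5*1/6 + 2/5*1/12 + 0*1/6 = 1/5
  d_1[2] = 2/5*1/12 + 1/5*1/2 + 2/5*1/12 + 0*7/12 = 1/6
  d_1[3] = 2/5*1/3 + 1/5*1/6 + 2/5*1/2 + 0*1/6 = 11/30
d_1 = (0=4/15, 1=1/5, 2=1/6, 3=11/30)
  d_2[0] = 4/15*1/4 + 1/5*1/6 + 1/6*1/3 + 11/30*1/12 = 67/360
  d_2[1] = 4/15*1/3 + 1/5*1/6 + 1/6*1/12 + 11/30*1/6 = 71/360
  d_2[2] = 4/15*1/12 + 1/5*1/2 + 1/6*1/12 + 11/30*7/12 = 7/20
  d_2[3] = 4/15*1/3 + 1/5*1/6 + 1/6*1/2 + 11/30*1/6 = 4/15
d_2 = (0=67/360, 1=71/360, 2=7/20, 3=4/15)

Answer: 67/360 71/360 7/20 4/15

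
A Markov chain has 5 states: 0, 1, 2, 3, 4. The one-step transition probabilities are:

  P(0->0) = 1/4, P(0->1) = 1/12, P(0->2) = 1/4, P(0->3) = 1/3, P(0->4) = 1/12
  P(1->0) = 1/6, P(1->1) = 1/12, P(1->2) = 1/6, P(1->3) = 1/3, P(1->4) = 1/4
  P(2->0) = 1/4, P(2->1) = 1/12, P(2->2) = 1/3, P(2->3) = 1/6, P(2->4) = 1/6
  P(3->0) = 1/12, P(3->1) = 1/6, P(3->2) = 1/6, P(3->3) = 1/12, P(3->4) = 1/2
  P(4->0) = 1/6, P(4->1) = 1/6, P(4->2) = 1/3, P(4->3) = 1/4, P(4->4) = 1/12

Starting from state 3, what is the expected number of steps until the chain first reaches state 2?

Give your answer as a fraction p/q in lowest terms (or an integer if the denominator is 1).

Answer: 84/19

Derivation:
Let h_i = expected steps to first reach 2 from state i.
Boundary: h_2 = 0.
First-step equations for the other states:
  h_0 = 1 + 1/4*h_0 + 1/12*h_1 + 1/4*h_2 + 1/3*h_3 + 1/12*h_4
  h_1 = 1 + 1/6*h_0 + 1/12*h_1 + 1/6*h_2 + 1/3*h_3 + 1/4*h_4
  h_3 = 1 + 1/12*h_0 + 1/6*h_1 + 1/6*h_2 + 1/12*h_3 + 1/2*h_4
  h_4 = 1 + 1/6*h_0 + 1/6*h_1 + 1/3*h_2 + 1/4*h_3 + 1/12*h_4

Substituting h_2 = 0 and rearranging gives the linear system (I - Q) h = 1:
  [3/4, -1/12, -1/3, -1/12] . (h_0, h_1, h_3, h_4) = 1
  [-1/6, 11/12, -1/3, -1/4] . (h_0, h_1, h_3, h_4) = 1
  [-1/12, -1/6, 11/12, -1/2] . (h_0, h_1, h_3, h_4) = 1
  [-1/6, -1/6, -1/4, 11/12] . (h_0, h_1, h_3, h_4) = 1

Solving yields:
  h_0 = 8768/2071
  h_1 = 9380/2071
  h_3 = 84/19
  h_4 = 424/109

Starting state is 3, so the expected hitting time is h_3 = 84/19.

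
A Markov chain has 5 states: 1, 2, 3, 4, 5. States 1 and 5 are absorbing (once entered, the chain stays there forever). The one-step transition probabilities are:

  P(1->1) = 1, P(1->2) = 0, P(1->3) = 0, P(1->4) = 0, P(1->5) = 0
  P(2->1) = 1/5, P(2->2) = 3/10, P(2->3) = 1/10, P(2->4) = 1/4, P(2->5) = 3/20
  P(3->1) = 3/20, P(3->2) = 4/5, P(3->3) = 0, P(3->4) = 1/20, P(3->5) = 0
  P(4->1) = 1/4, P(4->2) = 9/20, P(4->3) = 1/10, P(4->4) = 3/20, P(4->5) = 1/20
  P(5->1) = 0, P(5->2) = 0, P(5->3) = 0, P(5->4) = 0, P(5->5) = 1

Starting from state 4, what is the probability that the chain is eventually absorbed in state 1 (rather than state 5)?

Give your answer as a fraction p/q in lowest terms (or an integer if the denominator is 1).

Let a_i = P(absorbed in 1 | start in state i).
Boundary conditions: a_1 = 1, a_5 = 0.
For each transient state i, a_i = sum_j P(i->j) * a_j:
  a_2 = 1/5*a_1 + 3/10*a_2 + 1/10*a_3 + 1/4*a_4 + 3/20*a_5
  a_3 = 3/20*a_1 + 4/5*a_2 + 0*a_3 + 1/20*a_4 + 0*a_5
  a_4 = 1/4*a_1 + 9/20*a_2 + 1/10*a_3 + 3/20*a_4 + 1/20*a_5

Substituting a_1 = 1 and a_5 = 0, rearrange to (I - Q) a = r where r[i] = P(i -> 1):
  [7/10, -1/10, -1/4] . (a_2, a_3, a_4) = 1/5
  [-4/5, 1, -1/20] . (a_2, a_3, a_4) = 3/20
  [-9/20, -1/10, 17/20] . (a_2, a_3, a_4) = 1/4

Solving yields:
  a_2 = 997/1555
  a_3 = 2173/3110
  a_4 = 1113/1555

Starting state is 4, so the absorption probability is a_4 = 1113/1555.

Answer: 1113/1555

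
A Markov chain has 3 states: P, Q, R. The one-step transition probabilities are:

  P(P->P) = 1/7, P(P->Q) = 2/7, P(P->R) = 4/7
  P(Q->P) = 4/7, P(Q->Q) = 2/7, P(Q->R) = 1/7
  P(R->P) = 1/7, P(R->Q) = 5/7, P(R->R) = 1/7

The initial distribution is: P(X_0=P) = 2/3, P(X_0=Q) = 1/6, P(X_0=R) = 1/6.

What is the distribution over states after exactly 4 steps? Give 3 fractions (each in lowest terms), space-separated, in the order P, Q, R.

Answer: 1481/4802 1927/4802 697/2401

Derivation:
Propagating the distribution step by step (d_{t+1} = d_t * P):
d_0 = (P=2/3, Q=1/6, R=1/6)
  d_1[P] = 2/3*1/7 + 1/6*4/7 + 1/6*1/7 = 3/14
  d_1[Q] = 2/3*2/7 + 1/6*2/7 + 1/6*5/7 = 5/14
  d_1[R] = 2/3*4/7 + 1/6*1/7 + 1/6*1/7 = 3/7
d_1 = (P=3/14, Q=5/14, R=3/7)
  d_2[P] = 3/14*1/7 + 5/14*4/7 + 3/7*1/7 = 29/98
  d_2[Q] = 3/14*2/7 + 5/14*2/7 + 3/7*5/7 = 23/49
  d_2[R] = 3/14*4/7 + 5/14*1/7 + 3/7*1/7 = 23/98
d_2 = (P=29/98, Q=23/49, R=23/98)
  d_3[P] = 29/98*1/7 + 23/49*4/7 + 23/98*1/7 = 118/343
  d_3[Q] = 29/98*2/7 + 23/49*2/7 + 23/98*5/7 = 265/686
  d_3[R] = 29/98*4/7 + 23/49*1/7 + 23/98*1/7 = 185/686
d_3 = (P=118/343, Q=265/686, R=185/686)
  d_4[P] = 118/343*1/7 + 265/686*4/7 + 185/686*1/7 = 1481/4802
  d_4[Q] = 118/343*2/7 + 265/686*2/7 + 185/686*5/7 = 1927/4802
  d_4[R] = 118/343*4/7 + 265/686*1/7 + 185/686*1/7 = 697/2401
d_4 = (P=1481/4802, Q=1927/4802, R=697/2401)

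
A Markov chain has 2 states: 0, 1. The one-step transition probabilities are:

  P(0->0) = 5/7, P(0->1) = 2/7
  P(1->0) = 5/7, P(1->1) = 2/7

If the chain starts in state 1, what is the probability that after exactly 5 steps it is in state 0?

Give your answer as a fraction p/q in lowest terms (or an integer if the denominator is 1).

Computing P^5 by repeated multiplication:
P^1 =
  0: [5/7, 2/7]
  1: [5/7, 2/7]
P^2 =
  0: [5/7, 2/7]
  1: [5/7, 2/7]
P^3 =
  0: [5/7, 2/7]
  1: [5/7, 2/7]
P^4 =
  0: [5/7, 2/7]
  1: [5/7, 2/7]
P^5 =
  0: [5/7, 2/7]
  1: [5/7, 2/7]

(P^5)[1 -> 0] = 5/7

Answer: 5/7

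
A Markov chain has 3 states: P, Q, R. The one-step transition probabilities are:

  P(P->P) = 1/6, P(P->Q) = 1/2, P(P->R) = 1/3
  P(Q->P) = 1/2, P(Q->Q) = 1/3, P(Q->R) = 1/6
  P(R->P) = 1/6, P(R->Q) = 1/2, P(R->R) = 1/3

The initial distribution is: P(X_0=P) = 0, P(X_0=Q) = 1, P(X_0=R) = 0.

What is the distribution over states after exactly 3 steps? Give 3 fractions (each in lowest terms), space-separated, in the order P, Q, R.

Propagating the distribution step by step (d_{t+1} = d_t * P):
d_0 = (P=0, Q=1, R=0)
  d_1[P] = 0*1/6 + 1*1/2 + 0*1/6 = 1/2
  d_1[Q] = 0*1/2 + 1*1/3 + 0*1/2 = 1/3
  d_1[R] = 0*1/3 + 1*1/6 + 0*1/3 = 1/6
d_1 = (P=1/2, Q=1/3, R=1/6)
  d_2[P] = 1/2*1/6 + 1/3*1/2 + 1/6*1/6 = 5/18
  d_2[Q] = 1/2*1/2 + 1/3*1/3 + 1/6*1/2 = 4/9
  d_2[R] = 1/2*1/3 + 1/3*1/6 + 1/6*1/3 = 5/18
d_2 = (P=5/18, Q=4/9, R=5/18)
  d_3[P] = 5/18*1/6 + 4/9*1/2 + 5/18*1/6 = 17/54
  d_3[Q] = 5/18*1/2 + 4/9*1/3 + 5/18*1/2 = 23/54
  d_3[R] = 5/18*1/3 + 4/9*1/6 + 5/18*1/3 = 7/27
d_3 = (P=17/54, Q=23/54, R=7/27)

Answer: 17/54 23/54 7/27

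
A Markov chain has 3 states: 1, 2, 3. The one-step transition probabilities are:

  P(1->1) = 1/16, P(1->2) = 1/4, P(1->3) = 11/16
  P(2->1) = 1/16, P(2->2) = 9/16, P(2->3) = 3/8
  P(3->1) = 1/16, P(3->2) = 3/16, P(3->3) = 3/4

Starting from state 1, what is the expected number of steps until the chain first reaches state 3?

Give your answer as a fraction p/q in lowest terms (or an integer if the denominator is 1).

Let h_i = expected steps to first reach 3 from state i.
Boundary: h_3 = 0.
First-step equations for the other states:
  h_1 = 1 + 1/16*h_1 + 1/4*h_2 + 11/16*h_3
  h_2 = 1 + 1/16*h_1 + 9/16*h_2 + 3/8*h_3

Substituting h_3 = 0 and rearranging gives the linear system (I - Q) h = 1:
  [15/16, -1/4] . (h_1, h_2) = 1
  [-1/16, 7/16] . (h_1, h_2) = 1

Solving yields:
  h_1 = 176/101
  h_2 = 256/101

Starting state is 1, so the expected hitting time is h_1 = 176/101.

Answer: 176/101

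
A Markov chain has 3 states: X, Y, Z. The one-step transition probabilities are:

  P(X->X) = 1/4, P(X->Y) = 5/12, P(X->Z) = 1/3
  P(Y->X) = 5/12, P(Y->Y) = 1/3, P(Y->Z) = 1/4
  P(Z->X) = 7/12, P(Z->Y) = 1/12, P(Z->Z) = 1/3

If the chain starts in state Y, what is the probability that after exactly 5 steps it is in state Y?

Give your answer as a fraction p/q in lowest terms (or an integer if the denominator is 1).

Answer: 18005/62208

Derivation:
Computing P^5 by repeated multiplication:
P^1 =
  X: [1/4, 5/12, 1/3]
  Y: [5/12, 1/3, 1/4]
  Z: [7/12, 1/12, 1/3]
P^2 =
  X: [31/72, 13/48, 43/144]
  Y: [7/18, 11/36, 11/36]
  Z: [3/8, 43/144, 47/144]
P^3 =
  X: [341/864, 509/1728, 179/576]
  Y: [29/72, 125/432, 133/432]
  Z: [353/864, 163/576, 533/1728]
P^4 =
  X: [4175/10368, 5983/20736, 6403/20736]
  Y: [1039/2592, 167/576, 1603/5184]
  Z: [4147/10368, 6019/20736, 2141/6912]
P^5 =
  X: [16631/41472, 72085/248832, 76961/248832]
  Y: [12485/31104, 18005/62208, 2137/6912]
  Z: [49969/124416, 71969/248832, 76925/248832]

(P^5)[Y -> Y] = 18005/62208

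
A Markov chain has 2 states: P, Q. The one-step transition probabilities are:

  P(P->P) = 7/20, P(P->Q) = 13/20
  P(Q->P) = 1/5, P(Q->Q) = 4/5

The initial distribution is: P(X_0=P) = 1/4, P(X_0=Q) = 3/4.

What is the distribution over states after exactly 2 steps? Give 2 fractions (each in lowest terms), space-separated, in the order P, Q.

Propagating the distribution step by step (d_{t+1} = d_t * P):
d_0 = (P=1/4, Q=3/4)
  d_1[P] = 1/4*7/20 + 3/4*1/5 = 19/80
  d_1[Q] = 1/4*13/20 + 3/4*4/5 = 61/80
d_1 = (P=19/80, Q=61/80)
  d_2[P] = 19/80*7/20 + 61/80*1/5 = 377/1600
  d_2[Q] = 19/80*13/20 + 61/80*4/5 = 1223/1600
d_2 = (P=377/1600, Q=1223/1600)

Answer: 377/1600 1223/1600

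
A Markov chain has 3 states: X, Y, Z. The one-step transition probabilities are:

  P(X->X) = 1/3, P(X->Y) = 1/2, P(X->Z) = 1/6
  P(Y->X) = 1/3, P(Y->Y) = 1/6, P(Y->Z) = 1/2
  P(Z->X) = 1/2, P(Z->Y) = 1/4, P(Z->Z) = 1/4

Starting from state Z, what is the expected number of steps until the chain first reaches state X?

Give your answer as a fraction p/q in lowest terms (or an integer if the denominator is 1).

Answer: 13/6

Derivation:
Let h_i = expected steps to first reach X from state i.
Boundary: h_X = 0.
First-step equations for the other states:
  h_Y = 1 + 1/3*h_X + 1/6*h_Y + 1/2*h_Z
  h_Z = 1 + 1/2*h_X + 1/4*h_Y + 1/4*h_Z

Substituting h_X = 0 and rearranging gives the linear system (I - Q) h = 1:
  [5/6, -1/2] . (h_Y, h_Z) = 1
  [-1/4, 3/4] . (h_Y, h_Z) = 1

Solving yields:
  h_Y = 5/2
  h_Z = 13/6

Starting state is Z, so the expected hitting time is h_Z = 13/6.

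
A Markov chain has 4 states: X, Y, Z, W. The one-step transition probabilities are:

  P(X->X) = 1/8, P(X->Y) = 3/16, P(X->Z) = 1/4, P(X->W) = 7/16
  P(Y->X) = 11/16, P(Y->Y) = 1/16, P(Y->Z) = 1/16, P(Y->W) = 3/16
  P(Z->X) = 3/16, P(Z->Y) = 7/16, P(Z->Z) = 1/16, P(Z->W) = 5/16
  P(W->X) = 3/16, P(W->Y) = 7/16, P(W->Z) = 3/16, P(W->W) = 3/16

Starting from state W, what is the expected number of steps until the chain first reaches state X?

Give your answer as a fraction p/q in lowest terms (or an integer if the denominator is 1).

Answer: 176/61

Derivation:
Let h_i = expected steps to first reach X from state i.
Boundary: h_X = 0.
First-step equations for the other states:
  h_Y = 1 + 11/16*h_X + 1/16*h_Y + 1/16*h_Z + 3/16*h_W
  h_Z = 1 + 3/16*h_X + 7/16*h_Y + 1/16*h_Z + 5/16*h_W
  h_W = 1 + 3/16*h_X + 7/16*h_Y + 3/16*h_Z + 3/16*h_W

Substituting h_X = 0 and rearranging gives the linear system (I - Q) h = 1:
  [15/16, -1/16, -3/16] . (h_Y, h_Z, h_W) = 1
  [-7/16, 15/16, -5/16] . (h_Y, h_Z, h_W) = 1
  [-7/16, -3/16, 13/16] . (h_Y, h_Z, h_W) = 1

Solving yields:
  h_Y = 112/61
  h_Z = 176/61
  h_W = 176/61

Starting state is W, so the expected hitting time is h_W = 176/61.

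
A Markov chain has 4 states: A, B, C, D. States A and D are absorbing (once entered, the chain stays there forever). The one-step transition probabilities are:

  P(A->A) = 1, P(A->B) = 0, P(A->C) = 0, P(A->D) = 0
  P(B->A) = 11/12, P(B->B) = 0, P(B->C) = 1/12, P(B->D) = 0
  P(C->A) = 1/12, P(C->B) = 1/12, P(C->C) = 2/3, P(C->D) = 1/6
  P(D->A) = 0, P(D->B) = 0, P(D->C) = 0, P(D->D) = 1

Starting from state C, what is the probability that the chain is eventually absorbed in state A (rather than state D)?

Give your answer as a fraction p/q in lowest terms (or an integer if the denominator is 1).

Answer: 23/47

Derivation:
Let a_i = P(absorbed in A | start in state i).
Boundary conditions: a_A = 1, a_D = 0.
For each transient state i, a_i = sum_j P(i->j) * a_j:
  a_B = 11/12*a_A + 0*a_B + 1/12*a_C + 0*a_D
  a_C = 1/12*a_A + 1/12*a_B + 2/3*a_C + 1/6*a_D

Substituting a_A = 1 and a_D = 0, rearrange to (I - Q) a = r where r[i] = P(i -> A):
  [1, -1/12] . (a_B, a_C) = 11/12
  [-1/12, 1/3] . (a_B, a_C) = 1/12

Solving yields:
  a_B = 45/47
  a_C = 23/47

Starting state is C, so the absorption probability is a_C = 23/47.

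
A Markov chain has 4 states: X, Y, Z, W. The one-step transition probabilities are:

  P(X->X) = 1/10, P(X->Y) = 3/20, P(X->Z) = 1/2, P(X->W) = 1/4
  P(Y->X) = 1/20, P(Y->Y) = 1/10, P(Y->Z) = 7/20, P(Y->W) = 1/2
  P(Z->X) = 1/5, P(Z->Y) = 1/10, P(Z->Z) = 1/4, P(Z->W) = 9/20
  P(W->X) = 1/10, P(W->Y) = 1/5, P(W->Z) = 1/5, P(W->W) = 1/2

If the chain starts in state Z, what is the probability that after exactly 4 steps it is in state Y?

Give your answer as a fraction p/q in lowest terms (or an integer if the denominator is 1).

Computing P^4 by repeated multiplication:
P^1 =
  X: [1/10, 3/20, 1/2, 1/4]
  Y: [1/20, 1/10, 7/20, 1/2]
  Z: [1/5, 1/10, 1/4, 9/20]
  W: [1/10, 1/5, 1/5, 1/2]
P^2 =
  X: [57/400, 13/100, 111/400, 9/20]
  Y: [13/100, 61/400, 99/400, 47/100]
  Z: [3/25, 31/200, 23/80, 7/16]
  W: [11/100, 31/200, 27/100, 93/200]
P^3 =
  X: [97/800, 1217/8000, 2209/8000, 901/2000]
  Y: [937/8000, 307/2000, 1097/4000, 3641/8000]
  Z: [121/1000, 599/4000, 2189/8000, 729/1600]
  W: [477/4000, 19/125, 1079/4000, 459/1000]
P^4 =
  X: [19201/160000, 12089/80000, 273/1000, 72941/160000]
  Y: [479/4000, 24219/160000, 87/320, 73121/160000]
  Z: [959/8000, 12129/80000, 43591/160000, 72971/160000]
  W: [191/1600, 12149/80000, 4353/16000, 4567/10000]

(P^4)[Z -> Y] = 12129/80000

Answer: 12129/80000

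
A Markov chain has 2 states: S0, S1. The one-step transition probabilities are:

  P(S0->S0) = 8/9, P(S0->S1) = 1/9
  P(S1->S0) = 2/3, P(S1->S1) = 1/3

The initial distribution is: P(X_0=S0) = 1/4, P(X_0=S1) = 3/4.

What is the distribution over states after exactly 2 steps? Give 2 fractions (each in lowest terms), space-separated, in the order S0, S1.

Answer: 67/81 14/81

Derivation:
Propagating the distribution step by step (d_{t+1} = d_t * P):
d_0 = (S0=1/4, S1=3/4)
  d_1[S0] = 1/4*8/9 + 3/4*2/3 = 13/18
  d_1[S1] = 1/4*1/9 + 3/4*1/3 = 5/18
d_1 = (S0=13/18, S1=5/18)
  d_2[S0] = 13/18*8/9 + 5/18*2/3 = 67/81
  d_2[S1] = 13/18*1/9 + 5/18*1/3 = 14/81
d_2 = (S0=67/81, S1=14/81)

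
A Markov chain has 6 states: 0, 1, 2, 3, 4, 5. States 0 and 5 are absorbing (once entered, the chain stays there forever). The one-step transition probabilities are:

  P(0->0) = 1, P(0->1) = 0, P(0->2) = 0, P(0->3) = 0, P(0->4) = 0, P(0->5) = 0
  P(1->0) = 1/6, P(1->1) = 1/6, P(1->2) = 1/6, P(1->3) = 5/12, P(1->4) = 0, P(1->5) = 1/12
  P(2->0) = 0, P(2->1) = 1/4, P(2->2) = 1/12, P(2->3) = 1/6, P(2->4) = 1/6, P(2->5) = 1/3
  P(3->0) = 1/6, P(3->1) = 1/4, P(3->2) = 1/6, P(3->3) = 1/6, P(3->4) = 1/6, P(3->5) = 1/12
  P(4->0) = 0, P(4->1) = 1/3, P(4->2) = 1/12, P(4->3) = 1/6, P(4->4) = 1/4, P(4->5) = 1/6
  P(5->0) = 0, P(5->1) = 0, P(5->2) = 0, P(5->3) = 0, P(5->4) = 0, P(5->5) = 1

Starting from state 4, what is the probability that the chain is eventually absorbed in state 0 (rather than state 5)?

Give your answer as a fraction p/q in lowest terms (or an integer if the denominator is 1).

Let a_i = P(absorbed in 0 | start in state i).
Boundary conditions: a_0 = 1, a_5 = 0.
For each transient state i, a_i = sum_j P(i->j) * a_j:
  a_1 = 1/6*a_0 + 1/6*a_1 + 1/6*a_2 + 5/12*a_3 + 0*a_4 + 1/12*a_5
  a_2 = 0*a_0 + 1/4*a_1 + 1/12*a_2 + 1/6*a_3 + 1/6*a_4 + 1/3*a_5
  a_3 = 1/6*a_0 + 1/4*a_1 + 1/6*a_2 + 1/6*a_3 + 1/6*a_4 + 1/12*a_5
  a_4 = 0*a_0 + 1/3*a_1 + 1/12*a_2 + 1/6*a_3 + 1/4*a_4 + 1/6*a_5

Substituting a_0 = 1 and a_5 = 0, rearrange to (I - Q) a = r where r[i] = P(i -> 0):
  [5/6, -1/6, -5/12, 0] . (a_1, a_2, a_3, a_4) = 1/6
  [-1/4, 11/12, -1/6, -1/6] . (a_1, a_2, a_3, a_4) = 0
  [-1/4, -1/6, 5/6, -1/6] . (a_1, a_2, a_3, a_4) = 1/6
  [-1/3, -1/12, -1/6, 3/4] . (a_1, a_2, a_3, a_4) = 0

Solving yields:
  a_1 = 2814/5665
  a_2 = 326/1133
  a_3 = 542/1133
  a_4 = 2034/5665

Starting state is 4, so the absorption probability is a_4 = 2034/5665.

Answer: 2034/5665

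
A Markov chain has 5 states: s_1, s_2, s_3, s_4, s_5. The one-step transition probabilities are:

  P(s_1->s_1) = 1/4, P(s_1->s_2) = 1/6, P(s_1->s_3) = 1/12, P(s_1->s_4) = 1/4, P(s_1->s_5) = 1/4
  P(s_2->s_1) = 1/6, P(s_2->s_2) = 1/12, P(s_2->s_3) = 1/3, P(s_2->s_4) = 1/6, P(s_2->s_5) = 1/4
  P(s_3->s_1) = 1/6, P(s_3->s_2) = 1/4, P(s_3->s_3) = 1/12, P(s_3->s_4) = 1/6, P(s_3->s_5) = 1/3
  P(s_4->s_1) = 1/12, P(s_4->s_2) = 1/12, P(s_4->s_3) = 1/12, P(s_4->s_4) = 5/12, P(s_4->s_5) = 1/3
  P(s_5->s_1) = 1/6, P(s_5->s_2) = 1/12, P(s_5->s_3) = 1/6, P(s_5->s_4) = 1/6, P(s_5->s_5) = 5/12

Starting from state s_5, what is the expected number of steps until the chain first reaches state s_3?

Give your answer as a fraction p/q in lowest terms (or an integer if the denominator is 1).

Answer: 1800/269

Derivation:
Let h_i = expected steps to first reach s_3 from state i.
Boundary: h_s_3 = 0.
First-step equations for the other states:
  h_s_1 = 1 + 1/4*h_s_1 + 1/6*h_s_2 + 1/12*h_s_3 + 1/4*h_s_4 + 1/4*h_s_5
  h_s_2 = 1 + 1/6*h_s_1 + 1/12*h_s_2 + 1/3*h_s_3 + 1/6*h_s_4 + 1/4*h_s_5
  h_s_4 = 1 + 1/12*h_s_1 + 1/12*h_s_2 + 1/12*h_s_3 + 5/12*h_s_4 + 1/3*h_s_5
  h_s_5 = 1 + 1/6*h_s_1 + 1/12*h_s_2 + 1/6*h_s_3 + 1/6*h_s_4 + 5/12*h_s_5

Substituting h_s_3 = 0 and rearranging gives the linear system (I - Q) h = 1:
  [3/4, -1/6, -1/4, -1/4] . (h_s_1, h_s_2, h_s_4, h_s_5) = 1
  [-1/6, 11/12, -1/6, -1/4] . (h_s_1, h_s_2, h_s_4, h_s_5) = 1
  [-1/12, -1/12, 7/12, -1/3] . (h_s_1, h_s_2, h_s_4, h_s_5) = 1
  [-1/6, -1/12, -1/6, 7/12] . (h_s_1, h_s_2, h_s_4, h_s_5) = 1

Solving yields:
  h_s_1 = 1953/269
  h_s_2 = 1500/269
  h_s_4 = 1983/269
  h_s_5 = 1800/269

Starting state is s_5, so the expected hitting time is h_s_5 = 1800/269.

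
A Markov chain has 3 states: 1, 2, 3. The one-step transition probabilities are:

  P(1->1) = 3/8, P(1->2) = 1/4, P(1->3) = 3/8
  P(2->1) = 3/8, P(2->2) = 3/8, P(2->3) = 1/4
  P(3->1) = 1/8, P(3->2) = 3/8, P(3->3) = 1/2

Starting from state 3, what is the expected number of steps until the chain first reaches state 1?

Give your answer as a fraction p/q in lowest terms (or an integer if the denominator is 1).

Let h_i = expected steps to first reach 1 from state i.
Boundary: h_1 = 0.
First-step equations for the other states:
  h_2 = 1 + 3/8*h_1 + 3/8*h_2 + 1/4*h_3
  h_3 = 1 + 1/8*h_1 + 3/8*h_2 + 1/2*h_3

Substituting h_1 = 0 and rearranging gives the linear system (I - Q) h = 1:
  [5/8, -1/4] . (h_2, h_3) = 1
  [-3/8, 1/2] . (h_2, h_3) = 1

Solving yields:
  h_2 = 24/7
  h_3 = 32/7

Starting state is 3, so the expected hitting time is h_3 = 32/7.

Answer: 32/7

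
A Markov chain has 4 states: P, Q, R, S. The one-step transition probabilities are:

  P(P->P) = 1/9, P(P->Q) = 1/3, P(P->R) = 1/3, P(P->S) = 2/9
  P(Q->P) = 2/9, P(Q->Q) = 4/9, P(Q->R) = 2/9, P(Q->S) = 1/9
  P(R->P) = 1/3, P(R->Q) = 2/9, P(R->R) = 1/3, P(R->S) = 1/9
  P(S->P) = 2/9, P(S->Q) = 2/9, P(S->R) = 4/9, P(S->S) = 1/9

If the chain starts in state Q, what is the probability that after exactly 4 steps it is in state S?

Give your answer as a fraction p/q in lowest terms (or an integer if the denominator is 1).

Computing P^4 by repeated multiplication:
P^1 =
  P: [1/9, 1/3, 1/3, 2/9]
  Q: [2/9, 4/9, 2/9, 1/9]
  R: [1/3, 2/9, 1/3, 1/9]
  S: [2/9, 2/9, 4/9, 1/9]
P^2 =
  P: [20/81, 25/81, 26/81, 10/81]
  Q: [2/9, 28/81, 8/27, 11/81]
  R: [2/9, 25/81, 26/81, 4/27]
  S: [20/81, 8/27, 26/81, 11/81]
P^3 =
  P: [56/243, 232/729, 76/243, 101/729]
  Q: [56/243, 236/729, 226/729, 11/81]
  R: [170/729, 230/729, 230/729, 11/81]
  S: [56/243, 230/729, 230/729, 101/729]
P^4 =
  P: [506/2187, 2090/6561, 2056/6561, 299/2187]
  Q: [1516/6561, 2098/6561, 2050/6561, 299/2187]
  R: [506/2187, 232/729, 2056/6561, 899/6561]
  S: [1520/6561, 2086/6561, 686/2187, 299/2187]

(P^4)[Q -> S] = 299/2187

Answer: 299/2187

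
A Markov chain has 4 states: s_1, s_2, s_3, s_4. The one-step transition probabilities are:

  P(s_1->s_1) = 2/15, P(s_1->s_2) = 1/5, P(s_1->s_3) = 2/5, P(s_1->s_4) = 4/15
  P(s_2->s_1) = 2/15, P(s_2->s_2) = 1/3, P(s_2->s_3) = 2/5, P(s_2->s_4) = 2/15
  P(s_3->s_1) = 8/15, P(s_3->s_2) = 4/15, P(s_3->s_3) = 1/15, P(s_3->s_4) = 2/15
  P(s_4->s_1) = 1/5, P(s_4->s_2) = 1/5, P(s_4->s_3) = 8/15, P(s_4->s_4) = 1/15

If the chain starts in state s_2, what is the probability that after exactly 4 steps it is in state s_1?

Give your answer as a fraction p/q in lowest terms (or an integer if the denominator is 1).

Computing P^4 by repeated multiplication:
P^1 =
  s_1: [2/15, 1/5, 2/5, 4/15]
  s_2: [2/15, 1/3, 2/5, 2/15]
  s_3: [8/15, 4/15, 1/15, 2/15]
  s_4: [1/5, 1/5, 8/15, 1/15]
P^2 =
  s_1: [14/45, 19/75, 68/225, 2/15]
  s_2: [68/225, 61/225, 64/225, 32/225]
  s_3: [38/225, 6/25, 89/225, 44/225]
  s_4: [79/225, 59/225, 52/225, 7/45]
P^3 =
  s_1: [296/1125, 857/3375, 214/675, 112/675]
  s_2: [866/3375, 287/1125, 1094/3375, 554/3375]
  s_3: [1028/3375, 872/3375, 331/1125, 482/3375]
  s_4: [797/3375, 169/675, 232/675, 191/1125]
P^4 =
  s_1: [2746/10125, 4303/16875, 356/1125, 7966/50625]
  s_2: [13868/50625, 12941/50625, 5296/16875, 7928/50625]
  s_3: [2638/10125, 12862/50625, 16249/50625, 8324/50625]
  s_4: [529/1875, 173/675, 15596/50625, 7771/50625]

(P^4)[s_2 -> s_1] = 13868/50625

Answer: 13868/50625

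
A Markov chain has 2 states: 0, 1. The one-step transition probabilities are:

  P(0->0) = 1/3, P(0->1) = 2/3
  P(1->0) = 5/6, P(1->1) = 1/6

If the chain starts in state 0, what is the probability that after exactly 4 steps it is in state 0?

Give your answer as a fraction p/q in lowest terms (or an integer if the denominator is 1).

Computing P^4 by repeated multiplication:
P^1 =
  0: [1/3, 2/3]
  1: [5/6, 1/6]
P^2 =
  0: [2/3, 1/3]
  1: [5/12, 7/12]
P^3 =
  0: [1/2, 1/2]
  1: [5/8, 3/8]
P^4 =
  0: [7/12, 5/12]
  1: [25/48, 23/48]

(P^4)[0 -> 0] = 7/12

Answer: 7/12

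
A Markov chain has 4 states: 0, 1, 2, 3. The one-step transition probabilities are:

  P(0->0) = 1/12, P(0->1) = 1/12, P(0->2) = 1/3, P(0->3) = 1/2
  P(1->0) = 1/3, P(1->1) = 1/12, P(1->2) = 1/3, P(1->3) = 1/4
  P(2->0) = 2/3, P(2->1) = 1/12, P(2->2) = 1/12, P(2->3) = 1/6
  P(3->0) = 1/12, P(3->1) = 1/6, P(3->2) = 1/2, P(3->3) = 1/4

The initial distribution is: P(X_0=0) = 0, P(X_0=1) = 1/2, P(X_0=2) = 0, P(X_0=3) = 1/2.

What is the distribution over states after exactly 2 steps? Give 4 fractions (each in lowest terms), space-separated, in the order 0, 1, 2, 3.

Propagating the distribution step by step (d_{t+1} = d_t * P):
d_0 = (0=0, 1=1/2, 2=0, 3=1/2)
  d_1[0] = 0*1/12 + 1/2*1/3 + 0*2/3 + 1/2*1/12 = 5/24
  d_1[1] = 0*1/12 + 1/2*1/12 + 0*1/12 + 1/2*1/6 = 1/8
  d_1[2] = 0*1/3 + 1/2*1/3 + 0*1/12 + 1/2*1/2 = 5/12
  d_1[3] = 0*1/2 + 1/2*1/4 + 0*1/6 + 1/2*1/4 = 1/4
d_1 = (0=5/24, 1=1/8, 2=5/12, 3=1/4)
  d_2[0] = 5/24*1/12 + 1/8*1/3 + 5/12*2/3 + 1/4*1/12 = 103/288
  d_2[1] = 5/24*1/12 + 1/8*1/12 + 5/12*1/12 + 1/4*1/6 = 5/48
  d_2[2] = 5/24*1/3 + 1/8*1/3 + 5/12*1/12 + 1/4*1/2 = 13/48
  d_2[3] = 5/24*1/2 + 1/8*1/4 + 5/12*1/6 + 1/4*1/4 = 77/288
d_2 = (0=103/288, 1=5/48, 2=13/48, 3=77/288)

Answer: 103/288 5/48 13/48 77/288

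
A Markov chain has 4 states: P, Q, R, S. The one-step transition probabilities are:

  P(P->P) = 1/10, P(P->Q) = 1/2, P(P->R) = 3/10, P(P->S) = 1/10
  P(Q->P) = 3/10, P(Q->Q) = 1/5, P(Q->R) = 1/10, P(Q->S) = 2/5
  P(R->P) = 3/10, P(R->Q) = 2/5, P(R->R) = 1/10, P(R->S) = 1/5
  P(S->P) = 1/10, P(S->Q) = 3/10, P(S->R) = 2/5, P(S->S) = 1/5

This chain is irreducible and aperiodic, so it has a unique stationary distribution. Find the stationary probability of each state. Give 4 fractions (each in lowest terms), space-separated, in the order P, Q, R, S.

The stationary distribution satisfies pi = pi * P, i.e.:
  pi_P = 1/10*pi_P + 3/10*pi_Q + 3/10*pi_R + 1/10*pi_S
  pi_Q = 1/2*pi_P + 1/5*pi_Q + 2/5*pi_R + 3/10*pi_S
  pi_R = 3/10*pi_P + 1/10*pi_Q + 1/10*pi_R + 2/5*pi_S
  pi_S = 1/10*pi_P + 2/5*pi_Q + 1/5*pi_R + 1/5*pi_S
with normalization: pi_P + pi_Q + pi_R + pi_S = 1.

Using the first 3 balance equations plus normalization, the linear system A*pi = b is:
  [-9/10, 3/10, 3/10, 1/10] . pi = 0
  [1/2, -4/5, 2/5, 3/10] . pi = 0
  [3/10, 1/10, -9/10, 2/5] . pi = 0
  [1, 1, 1, 1] . pi = 1

Solving yields:
  pi_P = 151/722
  pi_Q = 477/1444
  pi_R = 311/1444
  pi_S = 177/722

Verification (pi * P):
  151/722*1/10 + 477/1444*3/10 + 311/1444*3/10 + 177/722*1/10 = 151/722 = pi_P  (ok)
  151/722*1/2 + 477/1444*1/5 + 311/1444*2/5 + 177/722*3/10 = 477/1444 = pi_Q  (ok)
  151/722*3/10 + 477/1444*1/10 + 311/1444*1/10 + 177/722*2/5 = 311/1444 = pi_R  (ok)
  151/722*1/10 + 477/1444*2/5 + 311/1444*1/5 + 177/722*1/5 = 177/722 = pi_S  (ok)

Answer: 151/722 477/1444 311/1444 177/722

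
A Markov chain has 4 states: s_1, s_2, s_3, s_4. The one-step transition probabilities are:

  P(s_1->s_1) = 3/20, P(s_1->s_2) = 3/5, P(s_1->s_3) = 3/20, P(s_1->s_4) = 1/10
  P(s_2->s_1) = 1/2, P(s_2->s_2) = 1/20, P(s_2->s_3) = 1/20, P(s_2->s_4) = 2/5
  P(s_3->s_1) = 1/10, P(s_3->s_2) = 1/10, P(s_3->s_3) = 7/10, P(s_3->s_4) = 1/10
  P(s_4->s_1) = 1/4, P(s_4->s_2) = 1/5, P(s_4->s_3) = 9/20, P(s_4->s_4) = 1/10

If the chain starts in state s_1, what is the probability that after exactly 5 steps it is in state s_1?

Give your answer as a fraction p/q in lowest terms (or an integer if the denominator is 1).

Answer: 721621/3200000

Derivation:
Computing P^5 by repeated multiplication:
P^1 =
  s_1: [3/20, 3/5, 3/20, 1/10]
  s_2: [1/2, 1/20, 1/20, 2/5]
  s_3: [1/10, 1/10, 7/10, 1/10]
  s_4: [1/4, 1/5, 9/20, 1/10]
P^2 =
  s_1: [29/80, 31/200, 81/400, 7/25]
  s_2: [41/200, 31/80, 117/400, 23/200]
  s_3: [4/25, 31/200, 111/200, 13/100]
  s_4: [83/400, 9/40, 163/400, 4/25]
P^3 =
  s_1: [1777/8000, 603/2000, 2639/8000, 293/2000]
  s_2: [113/400, 1557/8000, 2453/8000, 173/800]
  s_3: [379/2000, 741/4000, 383/800, 293/2000]
  s_4: [359/1600, 417/2000, 3197/8000, 67/400]
P^4 =
  s_1: [40589/160000, 16851/80000, 55237/160000, 3809/20000]
  s_2: [17953/80000, 40503/160000, 58249/160000, 12671/80000]
  s_3: [4111/20000, 16011/80000, 35099/80000, 6223/40000]
  s_4: [35159/160000, 17481/80000, 63871/160000, 3251/20000]
P^5 =
  s_1: [721621/3200000, 188283/800000, 240607/640000, 130553/800000]
  s_2: [188989/800000, 689241/3200000, 238357/640000, 281509/1600000]
  s_3: [34187/160000, 333321/1600000, 668743/1600000, 128033/800000]
  s_4: [712879/3200000, 172161/800000, 253741/640000, 132443/800000]

(P^5)[s_1 -> s_1] = 721621/3200000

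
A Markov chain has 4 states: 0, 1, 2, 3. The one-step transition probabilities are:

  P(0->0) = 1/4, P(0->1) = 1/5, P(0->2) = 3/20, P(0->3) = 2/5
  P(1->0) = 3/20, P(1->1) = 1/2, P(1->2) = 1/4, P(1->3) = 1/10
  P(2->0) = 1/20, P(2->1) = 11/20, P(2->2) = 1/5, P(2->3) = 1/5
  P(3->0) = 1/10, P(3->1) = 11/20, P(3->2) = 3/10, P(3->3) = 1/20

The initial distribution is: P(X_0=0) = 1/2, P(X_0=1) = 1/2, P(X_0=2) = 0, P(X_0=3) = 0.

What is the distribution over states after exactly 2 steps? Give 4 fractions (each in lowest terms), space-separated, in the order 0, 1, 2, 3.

Answer: 11/80 37/80 93/400 67/400

Derivation:
Propagating the distribution step by step (d_{t+1} = d_t * P):
d_0 = (0=1/2, 1=1/2, 2=0, 3=0)
  d_1[0] = 1/2*1/4 + 1/2*3/20 + 0*1/20 + 0*1/10 = 1/5
  d_1[1] = 1/2*1/5 + 1/2*1/2 + 0*11/20 + 0*11/20 = 7/20
  d_1[2] = 1/2*3/20 + 1/2*1/4 + 0*1/5 + 0*3/10 = 1/5
  d_1[3] = 1/2*2/5 + 1/2*1/10 + 0*1/5 + 0*1/20 = 1/4
d_1 = (0=1/5, 1=7/20, 2=1/5, 3=1/4)
  d_2[0] = 1/5*1/4 + 7/20*3/20 + 1/5*1/20 + 1/4*1/10 = 11/80
  d_2[1] = 1/5*1/5 + 7/20*1/2 + 1/5*11/20 + 1/4*11/20 = 37/80
  d_2[2] = 1/5*3/20 + 7/20*1/4 + 1/5*1/5 + 1/4*3/10 = 93/400
  d_2[3] = 1/5*2/5 + 7/20*1/10 + 1/5*1/5 + 1/4*1/20 = 67/400
d_2 = (0=11/80, 1=37/80, 2=93/400, 3=67/400)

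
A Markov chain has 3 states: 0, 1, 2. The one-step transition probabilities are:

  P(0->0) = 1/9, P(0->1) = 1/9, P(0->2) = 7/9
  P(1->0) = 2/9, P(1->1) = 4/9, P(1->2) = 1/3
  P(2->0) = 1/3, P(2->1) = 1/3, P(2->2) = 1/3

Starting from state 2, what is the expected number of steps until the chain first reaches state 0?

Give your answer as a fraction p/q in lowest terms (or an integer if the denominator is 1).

Let h_i = expected steps to first reach 0 from state i.
Boundary: h_0 = 0.
First-step equations for the other states:
  h_1 = 1 + 2/9*h_0 + 4/9*h_1 + 1/3*h_2
  h_2 = 1 + 1/3*h_0 + 1/3*h_1 + 1/3*h_2

Substituting h_0 = 0 and rearranging gives the linear system (I - Q) h = 1:
  [5/9, -1/3] . (h_1, h_2) = 1
  [-1/3, 2/3] . (h_1, h_2) = 1

Solving yields:
  h_1 = 27/7
  h_2 = 24/7

Starting state is 2, so the expected hitting time is h_2 = 24/7.

Answer: 24/7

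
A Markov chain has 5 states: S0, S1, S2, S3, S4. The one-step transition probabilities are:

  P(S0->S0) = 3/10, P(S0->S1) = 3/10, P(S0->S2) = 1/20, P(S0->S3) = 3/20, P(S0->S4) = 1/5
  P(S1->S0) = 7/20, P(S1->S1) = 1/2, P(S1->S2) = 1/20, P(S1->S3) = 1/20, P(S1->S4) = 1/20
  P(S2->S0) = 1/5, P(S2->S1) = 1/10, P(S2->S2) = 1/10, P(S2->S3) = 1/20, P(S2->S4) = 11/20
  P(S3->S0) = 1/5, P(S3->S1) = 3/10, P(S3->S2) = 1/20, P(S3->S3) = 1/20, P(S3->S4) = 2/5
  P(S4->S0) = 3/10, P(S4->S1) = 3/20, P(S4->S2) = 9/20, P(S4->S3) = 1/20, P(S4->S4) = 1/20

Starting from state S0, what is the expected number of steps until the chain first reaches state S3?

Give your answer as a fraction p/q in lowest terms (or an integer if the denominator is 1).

Let h_i = expected steps to first reach S3 from state i.
Boundary: h_S3 = 0.
First-step equations for the other states:
  h_S0 = 1 + 3/10*h_S0 + 3/10*h_S1 + 1/20*h_S2 + 3/20*h_S3 + 1/5*h_S4
  h_S1 = 1 + 7/20*h_S0 + 1/2*h_S1 + 1/20*h_S2 + 1/20*h_S3 + 1/20*h_S4
  h_S2 = 1 + 1/5*h_S0 + 1/10*h_S1 + 1/10*h_S2 + 1/20*h_S3 + 11/20*h_S4
  h_S4 = 1 + 3/10*h_S0 + 3/20*h_S1 + 9/20*h_S2 + 1/20*h_S3 + 1/20*h_S4

Substituting h_S3 = 0 and rearranging gives the linear system (I - Q) h = 1:
  [7/10, -3/10, -1/20, -1/5] . (h_S0, h_S1, h_S2, h_S4) = 1
  [-7/20, 1/2, -1/20, -1/20] . (h_S0, h_S1, h_S2, h_S4) = 1
  [-1/5, -1/10, 9/10, -11/20] . (h_S0, h_S1, h_S2, h_S4) = 1
  [-3/10, -3/20, -9/20, 19/20] . (h_S0, h_S1, h_S2, h_S4) = 1

Solving yields:
  h_S0 = 116580/10403
  h_S1 = 128580/10403
  h_S2 = 131380/10403
  h_S4 = 130300/10403

Starting state is S0, so the expected hitting time is h_S0 = 116580/10403.

Answer: 116580/10403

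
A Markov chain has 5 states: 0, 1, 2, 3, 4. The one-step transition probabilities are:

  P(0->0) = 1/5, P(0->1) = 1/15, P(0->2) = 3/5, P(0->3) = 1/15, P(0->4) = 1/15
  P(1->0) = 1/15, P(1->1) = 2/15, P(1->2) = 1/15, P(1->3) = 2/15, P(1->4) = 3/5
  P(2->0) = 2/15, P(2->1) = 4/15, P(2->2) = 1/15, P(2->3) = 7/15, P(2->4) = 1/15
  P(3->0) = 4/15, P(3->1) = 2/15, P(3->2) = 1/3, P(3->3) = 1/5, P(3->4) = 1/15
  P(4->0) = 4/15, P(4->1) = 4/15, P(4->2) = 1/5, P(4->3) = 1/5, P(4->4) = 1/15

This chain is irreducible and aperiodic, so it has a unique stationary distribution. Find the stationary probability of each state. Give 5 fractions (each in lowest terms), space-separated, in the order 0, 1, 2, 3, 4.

The stationary distribution satisfies pi = pi * P, i.e.:
  pi_0 = 1/5*pi_0 + 1/15*pi_1 + 2/15*pi_2 + 4/15*pi_3 + 4/15*pi_4
  pi_1 = 1/15*pi_0 + 2/15*pi_1 + 4/15*pi_2 + 2/15*pi_3 + 4/15*pi_4
  pi_2 = 3/5*pi_0 + 1/15*pi_1 + 1/15*pi_2 + 1/3*pi_3 + 1/5*pi_4
  pi_3 = 1/15*pi_0 + 2/15*pi_1 + 7/15*pi_2 + 1/5*pi_3 + 1/5*pi_4
  pi_4 = 1/15*pi_0 + 3/5*pi_1 + 1/15*pi_2 + 1/15*pi_3 + 1/15*pi_4
with normalization: pi_0 + pi_1 + pi_2 + pi_3 + pi_4 = 1.

Using the first 4 balance equations plus normalization, the linear system A*pi = b is:
  [-4/5, 1/15, 2/15, 4/15, 4/15] . pi = 0
  [1/15, -13/15, 4/15, 2/15, 4/15] . pi = 0
  [3/5, 1/15, -14/15, 1/3, 1/5] . pi = 0
  [1/15, 2/15, 7/15, -4/5, 1/5] . pi = 0
  [1, 1, 1, 1, 1] . pi = 1

Solving yields:
  pi_0 = 12520/67297
  pi_1 = 11806/67297
  pi_2 = 16725/67297
  pi_3 = 15463/67297
  pi_4 = 10783/67297

Verification (pi * P):
  12520/67297*1/5 + 11806/67297*1/15 + 16725/67297*2/15 + 15463/67297*4/15 + 10783/67297*4/15 = 12520/67297 = pi_0  (ok)
  12520/67297*1/15 + 11806/67297*2/15 + 16725/67297*4/15 + 15463/67297*2/15 + 10783/67297*4/15 = 11806/67297 = pi_1  (ok)
  12520/67297*3/5 + 11806/67297*1/15 + 16725/67297*1/15 + 15463/67297*1/3 + 10783/67297*1/5 = 16725/67297 = pi_2  (ok)
  12520/67297*1/15 + 11806/67297*2/15 + 16725/67297*7/15 + 15463/67297*1/5 + 10783/67297*1/5 = 15463/67297 = pi_3  (ok)
  12520/67297*1/15 + 11806/67297*3/5 + 16725/67297*1/15 + 15463/67297*1/15 + 10783/67297*1/15 = 10783/67297 = pi_4  (ok)

Answer: 12520/67297 11806/67297 16725/67297 15463/67297 10783/67297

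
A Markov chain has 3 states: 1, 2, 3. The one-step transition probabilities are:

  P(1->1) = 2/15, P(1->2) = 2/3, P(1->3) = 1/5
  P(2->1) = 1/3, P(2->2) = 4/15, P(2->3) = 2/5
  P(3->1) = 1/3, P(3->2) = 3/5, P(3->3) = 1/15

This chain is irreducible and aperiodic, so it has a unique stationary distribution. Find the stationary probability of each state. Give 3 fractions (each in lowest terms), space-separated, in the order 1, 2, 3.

Answer: 5/18 167/360 31/120

Derivation:
The stationary distribution satisfies pi = pi * P, i.e.:
  pi_1 = 2/15*pi_1 + 1/3*pi_2 + 1/3*pi_3
  pi_2 = 2/3*pi_1 + 4/15*pi_2 + 3/5*pi_3
  pi_3 = 1/5*pi_1 + 2/5*pi_2 + 1/15*pi_3
with normalization: pi_1 + pi_2 + pi_3 = 1.

Using the first 2 balance equations plus normalization, the linear system A*pi = b is:
  [-13/15, 1/3, 1/3] . pi = 0
  [2/3, -11/15, 3/5] . pi = 0
  [1, 1, 1] . pi = 1

Solving yields:
  pi_1 = 5/18
  pi_2 = 167/360
  pi_3 = 31/120

Verification (pi * P):
  5/18*2/15 + 167/360*1/3 + 31/120*1/3 = 5/18 = pi_1  (ok)
  5/18*2/3 + 167/360*4/15 + 31/120*3/5 = 167/360 = pi_2  (ok)
  5/18*1/5 + 167/360*2/5 + 31/120*1/15 = 31/120 = pi_3  (ok)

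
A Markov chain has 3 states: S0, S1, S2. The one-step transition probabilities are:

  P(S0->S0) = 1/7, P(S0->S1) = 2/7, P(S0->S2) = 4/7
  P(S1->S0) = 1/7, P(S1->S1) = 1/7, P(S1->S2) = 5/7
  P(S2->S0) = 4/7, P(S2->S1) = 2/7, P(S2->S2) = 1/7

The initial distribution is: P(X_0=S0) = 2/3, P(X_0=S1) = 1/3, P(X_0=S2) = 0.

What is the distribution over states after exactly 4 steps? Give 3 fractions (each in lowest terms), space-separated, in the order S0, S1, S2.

Answer: 818/2401 1801/7203 2948/7203

Derivation:
Propagating the distribution step by step (d_{t+1} = d_t * P):
d_0 = (S0=2/3, S1=1/3, S2=0)
  d_1[S0] = 2/3*1/7 + 1/3*1/7 + 0*4/7 = 1/7
  d_1[S1] = 2/3*2/7 + 1/3*1/7 + 0*2/7 = 5/21
  d_1[S2] = 2/3*4/7 + 1/3*5/7 + 0*1/7 = 13/21
d_1 = (S0=1/7, S1=5/21, S2=13/21)
  d_2[S0] = 1/7*1/7 + 5/21*1/7 + 13/21*4/7 = 20/49
  d_2[S1] = 1/7*2/7 + 5/21*1/7 + 13/21*2/7 = 37/147
  d_2[S2] = 1/7*4/7 + 5/21*5/7 + 13/21*1/7 = 50/147
d_2 = (S0=20/49, S1=37/147, S2=50/147)
  d_3[S0] = 20/49*1/7 + 37/147*1/7 + 50/147*4/7 = 99/343
  d_3[S1] = 20/49*2/7 + 37/147*1/7 + 50/147*2/7 = 257/1029
  d_3[S2] = 20/49*4/7 + 37/147*5/7 + 50/147*1/7 = 475/1029
d_3 = (S0=99/343, S1=257/1029, S2=475/1029)
  d_4[S0] = 99/343*1/7 + 257/1029*1/7 + 475/1029*4/7 = 818/2401
  d_4[S1] = 99/343*2/7 + 257/1029*1/7 + 475/1029*2/7 = 1801/7203
  d_4[S2] = 99/343*4/7 + 257/1029*5/7 + 475/1029*1/7 = 2948/7203
d_4 = (S0=818/2401, S1=1801/7203, S2=2948/7203)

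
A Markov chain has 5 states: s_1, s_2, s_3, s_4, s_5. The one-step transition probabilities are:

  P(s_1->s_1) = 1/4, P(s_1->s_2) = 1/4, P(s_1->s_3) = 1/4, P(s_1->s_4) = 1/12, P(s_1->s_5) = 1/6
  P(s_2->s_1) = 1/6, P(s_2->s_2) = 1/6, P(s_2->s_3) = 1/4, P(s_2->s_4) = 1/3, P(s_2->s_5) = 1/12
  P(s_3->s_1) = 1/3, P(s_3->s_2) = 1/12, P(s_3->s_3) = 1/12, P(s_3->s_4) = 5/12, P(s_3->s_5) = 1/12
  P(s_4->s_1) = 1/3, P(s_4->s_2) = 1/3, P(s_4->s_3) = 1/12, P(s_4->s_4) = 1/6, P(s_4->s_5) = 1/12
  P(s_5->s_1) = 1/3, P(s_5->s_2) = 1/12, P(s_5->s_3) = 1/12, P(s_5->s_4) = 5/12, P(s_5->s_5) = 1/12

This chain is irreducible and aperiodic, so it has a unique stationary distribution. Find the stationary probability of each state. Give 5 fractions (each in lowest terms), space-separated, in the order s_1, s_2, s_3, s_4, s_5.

Answer: 51/185 77/370 91/555 91/370 59/555

Derivation:
The stationary distribution satisfies pi = pi * P, i.e.:
  pi_s_1 = 1/4*pi_s_1 + 1/6*pi_s_2 + 1/3*pi_s_3 + 1/3*pi_s_4 + 1/3*pi_s_5
  pi_s_2 = 1/4*pi_s_1 + 1/6*pi_s_2 + 1/12*pi_s_3 + 1/3*pi_s_4 + 1/12*pi_s_5
  pi_s_3 = 1/4*pi_s_1 + 1/4*pi_s_2 + 1/12*pi_s_3 + 1/12*pi_s_4 + 1/12*pi_s_5
  pi_s_4 = 1/12*pi_s_1 + 1/3*pi_s_2 + 5/12*pi_s_3 + 1/6*pi_s_4 + 5/12*pi_s_5
  pi_s_5 = 1/6*pi_s_1 + 1/12*pi_s_2 + 1/12*pi_s_3 + 1/12*pi_s_4 + 1/12*pi_s_5
with normalization: pi_s_1 + pi_s_2 + pi_s_3 + pi_s_4 + pi_s_5 = 1.

Using the first 4 balance equations plus normalization, the linear system A*pi = b is:
  [-3/4, 1/6, 1/3, 1/3, 1/3] . pi = 0
  [1/4, -5/6, 1/12, 1/3, 1/12] . pi = 0
  [1/4, 1/4, -11/12, 1/12, 1/12] . pi = 0
  [1/12, 1/3, 5/12, -5/6, 5/12] . pi = 0
  [1, 1, 1, 1, 1] . pi = 1

Solving yields:
  pi_s_1 = 51/185
  pi_s_2 = 77/370
  pi_s_3 = 91/555
  pi_s_4 = 91/370
  pi_s_5 = 59/555

Verification (pi * P):
  51/185*1/4 + 77/370*1/6 + 91/555*1/3 + 91/370*1/3 + 59/555*1/3 = 51/185 = pi_s_1  (ok)
  51/185*1/4 + 77/370*1/6 + 91/555*1/12 + 91/370*1/3 + 59/555*1/12 = 77/370 = pi_s_2  (ok)
  51/185*1/4 + 77/370*1/4 + 91/555*1/12 + 91/370*1/12 + 59/555*1/12 = 91/555 = pi_s_3  (ok)
  51/185*1/12 + 77/370*1/3 + 91/555*5/12 + 91/370*1/6 + 59/555*5/12 = 91/370 = pi_s_4  (ok)
  51/185*1/6 + 77/370*1/12 + 91/555*1/12 + 91/370*1/12 + 59/555*1/12 = 59/555 = pi_s_5  (ok)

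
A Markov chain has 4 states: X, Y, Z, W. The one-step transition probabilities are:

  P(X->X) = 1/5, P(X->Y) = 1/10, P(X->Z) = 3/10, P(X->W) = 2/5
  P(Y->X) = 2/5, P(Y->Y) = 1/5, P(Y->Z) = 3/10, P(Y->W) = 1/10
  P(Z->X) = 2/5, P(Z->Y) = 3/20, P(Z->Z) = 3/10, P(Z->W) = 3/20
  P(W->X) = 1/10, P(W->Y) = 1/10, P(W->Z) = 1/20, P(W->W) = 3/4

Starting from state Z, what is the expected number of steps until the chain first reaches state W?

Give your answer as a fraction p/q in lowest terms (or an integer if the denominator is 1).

Answer: 190/43

Derivation:
Let h_i = expected steps to first reach W from state i.
Boundary: h_W = 0.
First-step equations for the other states:
  h_X = 1 + 1/5*h_X + 1/10*h_Y + 3/10*h_Z + 2/5*h_W
  h_Y = 1 + 2/5*h_X + 1/5*h_Y + 3/10*h_Z + 1/10*h_W
  h_Z = 1 + 2/5*h_X + 3/20*h_Y + 3/10*h_Z + 3/20*h_W

Substituting h_W = 0 and rearranging gives the linear system (I - Q) h = 1:
  [4/5, -1/10, -3/10] . (h_X, h_Y, h_Z) = 1
  [-2/5, 4/5, -3/10] . (h_X, h_Y, h_Z) = 1
  [-2/5, -3/20, 7/10] . (h_X, h_Y, h_Z) = 1

Solving yields:
  h_X = 150/43
  h_Y = 200/43
  h_Z = 190/43

Starting state is Z, so the expected hitting time is h_Z = 190/43.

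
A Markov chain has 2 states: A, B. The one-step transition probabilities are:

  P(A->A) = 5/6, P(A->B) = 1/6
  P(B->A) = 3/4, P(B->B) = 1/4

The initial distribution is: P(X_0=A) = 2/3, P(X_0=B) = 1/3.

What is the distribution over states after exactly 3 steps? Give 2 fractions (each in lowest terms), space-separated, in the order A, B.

Answer: 4241/5184 943/5184

Derivation:
Propagating the distribution step by step (d_{t+1} = d_t * P):
d_0 = (A=2/3, B=1/3)
  d_1[A] = 2/3*5/6 + 1/3*3/4 = 29/36
  d_1[B] = 2/3*1/6 + 1/3*1/4 = 7/36
d_1 = (A=29/36, B=7/36)
  d_2[A] = 29/36*5/6 + 7/36*3/4 = 353/432
  d_2[B] = 29/36*1/6 + 7/36*1/4 = 79/432
d_2 = (A=353/432, B=79/432)
  d_3[A] = 353/432*5/6 + 79/432*3/4 = 4241/5184
  d_3[B] = 353/432*1/6 + 79/432*1/4 = 943/5184
d_3 = (A=4241/5184, B=943/5184)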